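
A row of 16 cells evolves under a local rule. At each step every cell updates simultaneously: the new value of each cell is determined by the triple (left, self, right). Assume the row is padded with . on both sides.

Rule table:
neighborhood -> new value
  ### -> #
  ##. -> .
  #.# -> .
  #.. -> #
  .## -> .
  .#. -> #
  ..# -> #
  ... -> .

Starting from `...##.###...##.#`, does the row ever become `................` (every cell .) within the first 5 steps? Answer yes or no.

no

step 1: ..#....#.#.#...#
step 2: .###..##.#.##.##
step 3: #.#.##...#......
step 4: #.#...#.###.....
step 5: #.##.##..#.#....
step 5 is #.##.##..#.#...., still not uniform .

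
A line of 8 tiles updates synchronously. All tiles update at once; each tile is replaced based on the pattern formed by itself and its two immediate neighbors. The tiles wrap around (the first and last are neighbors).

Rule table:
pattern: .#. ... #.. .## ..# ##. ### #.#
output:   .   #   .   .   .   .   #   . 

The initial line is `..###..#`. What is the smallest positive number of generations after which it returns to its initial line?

...#....
##...###
#..#..##
.......#
.#####..
..###..#

6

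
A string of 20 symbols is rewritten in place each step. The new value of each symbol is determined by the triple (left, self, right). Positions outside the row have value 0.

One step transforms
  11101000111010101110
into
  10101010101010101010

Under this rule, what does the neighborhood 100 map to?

At position 5 the neighborhood is 100; the next row has 0 there.

0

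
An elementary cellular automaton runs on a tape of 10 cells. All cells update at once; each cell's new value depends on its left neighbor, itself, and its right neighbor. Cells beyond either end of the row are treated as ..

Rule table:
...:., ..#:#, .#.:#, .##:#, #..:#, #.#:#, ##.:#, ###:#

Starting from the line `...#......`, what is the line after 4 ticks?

########..

tick 1: ..###.....
tick 2: .#####....
tick 3: #######...
tick 4: ########..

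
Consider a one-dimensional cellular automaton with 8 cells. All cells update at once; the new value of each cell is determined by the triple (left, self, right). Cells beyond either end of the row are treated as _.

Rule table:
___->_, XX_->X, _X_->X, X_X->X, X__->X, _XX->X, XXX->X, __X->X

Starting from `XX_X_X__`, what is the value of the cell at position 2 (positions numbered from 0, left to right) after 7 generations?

X

generation 1: XXXXXXX_
generation 2: XXXXXXXX
generation 3: XXXXXXXX  (fixed point — unchanged through generation 7)
position 2 holds X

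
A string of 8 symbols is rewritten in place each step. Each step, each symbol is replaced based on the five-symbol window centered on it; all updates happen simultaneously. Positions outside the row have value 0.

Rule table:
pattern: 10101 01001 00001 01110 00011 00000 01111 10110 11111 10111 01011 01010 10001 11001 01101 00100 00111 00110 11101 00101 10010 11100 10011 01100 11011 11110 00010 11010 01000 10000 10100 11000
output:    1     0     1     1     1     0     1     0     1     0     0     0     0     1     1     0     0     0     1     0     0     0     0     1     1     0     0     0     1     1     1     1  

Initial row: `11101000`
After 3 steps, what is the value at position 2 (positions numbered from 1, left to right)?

01101110
10110101
00010101
position 2 holds 0

0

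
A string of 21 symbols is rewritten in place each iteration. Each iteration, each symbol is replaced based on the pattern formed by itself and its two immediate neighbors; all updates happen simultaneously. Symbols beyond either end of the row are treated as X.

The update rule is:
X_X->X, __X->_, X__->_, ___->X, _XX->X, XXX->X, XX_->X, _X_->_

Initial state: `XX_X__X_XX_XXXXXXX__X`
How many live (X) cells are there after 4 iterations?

19

XXX____XXXXXXXXXXX__X
XXX_XX_XXXXXXXXXXX__X
XXXXXXXXXXXXXXXXXX__X
XXXXXXXXXXXXXXXXXX__X
count of X: 19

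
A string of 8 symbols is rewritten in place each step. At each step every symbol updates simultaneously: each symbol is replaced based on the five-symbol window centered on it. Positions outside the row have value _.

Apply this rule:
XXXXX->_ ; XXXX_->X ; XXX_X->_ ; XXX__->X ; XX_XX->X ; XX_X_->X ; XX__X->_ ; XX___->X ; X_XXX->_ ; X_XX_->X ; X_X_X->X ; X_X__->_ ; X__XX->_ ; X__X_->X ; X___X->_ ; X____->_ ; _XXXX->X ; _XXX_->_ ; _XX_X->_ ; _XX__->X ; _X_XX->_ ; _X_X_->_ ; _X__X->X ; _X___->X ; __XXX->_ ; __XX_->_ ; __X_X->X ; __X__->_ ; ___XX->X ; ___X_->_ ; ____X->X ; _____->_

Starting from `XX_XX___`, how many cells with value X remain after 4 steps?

5

__XXXX__
XX_XXXX_
__X_XXXX
X_X__XXX
count of X: 5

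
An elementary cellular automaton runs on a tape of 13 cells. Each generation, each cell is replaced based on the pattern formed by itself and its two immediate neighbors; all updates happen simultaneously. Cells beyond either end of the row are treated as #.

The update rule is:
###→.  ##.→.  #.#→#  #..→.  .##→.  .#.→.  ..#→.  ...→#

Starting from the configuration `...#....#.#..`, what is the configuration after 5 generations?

generation 1: .#...##..#...
generation 2: #..#.......#.
generation 3: .....#####..#
generation 4: .###.........
generation 5: #....#######.

#....#######.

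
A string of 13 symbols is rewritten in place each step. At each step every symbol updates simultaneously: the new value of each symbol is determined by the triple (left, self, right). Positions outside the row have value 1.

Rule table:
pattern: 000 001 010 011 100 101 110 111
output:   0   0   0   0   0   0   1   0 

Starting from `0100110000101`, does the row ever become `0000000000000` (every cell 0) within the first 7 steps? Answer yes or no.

yes

0000010000000
0000000000000
all cells are 0 at step 2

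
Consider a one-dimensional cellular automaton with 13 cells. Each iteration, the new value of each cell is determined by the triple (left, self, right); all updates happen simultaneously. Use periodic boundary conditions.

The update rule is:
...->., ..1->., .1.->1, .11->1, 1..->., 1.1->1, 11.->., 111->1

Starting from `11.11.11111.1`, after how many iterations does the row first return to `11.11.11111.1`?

1.11.11111.11
.11.11111.111
11.11111.111.
1.11111.111.1
.11111.111.11
11111.111.11.
1111.111.11.1
111.111.11.11
11.111.11.111
1.111.11.1111
.111.11.11111
111.11.11111.
11.11.11111.1

13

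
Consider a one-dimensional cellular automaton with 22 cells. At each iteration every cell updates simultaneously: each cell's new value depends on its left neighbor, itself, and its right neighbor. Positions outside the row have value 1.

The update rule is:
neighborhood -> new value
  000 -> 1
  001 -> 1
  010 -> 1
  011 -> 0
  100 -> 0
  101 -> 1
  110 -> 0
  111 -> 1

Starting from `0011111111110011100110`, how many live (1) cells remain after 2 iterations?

16

iteration 1: 0101111111100101001001
iteration 2: 1110111111001111011010
count of 1: 16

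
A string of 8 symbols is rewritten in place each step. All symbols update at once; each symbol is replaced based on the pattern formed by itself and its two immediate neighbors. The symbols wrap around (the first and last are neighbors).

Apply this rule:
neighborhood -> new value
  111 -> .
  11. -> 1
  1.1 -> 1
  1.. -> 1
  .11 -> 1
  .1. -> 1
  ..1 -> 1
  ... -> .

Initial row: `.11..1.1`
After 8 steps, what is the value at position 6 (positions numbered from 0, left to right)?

.

step 1: 11111111
step 2: ........
step 3: ........  (fixed point — unchanged through step 8)
position 6 holds .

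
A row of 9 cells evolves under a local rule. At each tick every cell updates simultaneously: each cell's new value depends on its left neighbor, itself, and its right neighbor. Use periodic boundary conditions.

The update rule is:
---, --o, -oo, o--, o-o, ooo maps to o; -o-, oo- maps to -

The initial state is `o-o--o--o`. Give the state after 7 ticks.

tick 1: -o-oo-ooo
tick 2: o-oo-ooo-
tick 3: -oo-ooo-o
tick 4: oo-ooo-o-
tick 5: o-ooo-o-o
tick 6: -ooo-o-oo
tick 7: ooo-o-oo-

ooo-o-oo-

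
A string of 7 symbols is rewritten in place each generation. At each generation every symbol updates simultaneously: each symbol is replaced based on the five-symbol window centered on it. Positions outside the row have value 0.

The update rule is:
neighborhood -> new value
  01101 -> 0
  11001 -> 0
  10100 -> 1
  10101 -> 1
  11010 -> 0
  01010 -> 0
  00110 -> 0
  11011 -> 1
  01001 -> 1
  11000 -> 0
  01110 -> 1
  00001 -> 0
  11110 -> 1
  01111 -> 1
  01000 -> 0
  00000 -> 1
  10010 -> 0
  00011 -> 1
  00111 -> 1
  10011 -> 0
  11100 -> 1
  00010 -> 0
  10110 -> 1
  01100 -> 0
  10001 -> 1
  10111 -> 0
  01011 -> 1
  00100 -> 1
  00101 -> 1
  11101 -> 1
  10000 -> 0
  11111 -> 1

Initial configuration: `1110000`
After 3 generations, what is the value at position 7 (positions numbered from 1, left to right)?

1110011
1110000  (repeats generation 0; period 2)
generation 3: 1110011
position 7 holds 1

1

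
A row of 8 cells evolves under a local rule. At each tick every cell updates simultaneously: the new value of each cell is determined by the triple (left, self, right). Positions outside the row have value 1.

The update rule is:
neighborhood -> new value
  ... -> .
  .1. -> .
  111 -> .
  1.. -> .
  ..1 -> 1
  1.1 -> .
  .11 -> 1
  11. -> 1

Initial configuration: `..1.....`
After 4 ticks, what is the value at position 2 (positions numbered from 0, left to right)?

tick 1: .1.....1
tick 2: ......11
tick 3: .....11.
tick 4: ....111.
position 2 holds .

.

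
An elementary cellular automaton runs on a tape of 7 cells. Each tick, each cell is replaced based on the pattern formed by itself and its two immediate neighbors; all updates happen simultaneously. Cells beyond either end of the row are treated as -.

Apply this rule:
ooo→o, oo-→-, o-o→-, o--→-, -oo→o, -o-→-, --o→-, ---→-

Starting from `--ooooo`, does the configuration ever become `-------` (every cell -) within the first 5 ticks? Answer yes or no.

--oooo-
--ooo--
--oo---
--o----
-------
all cells are - at tick 5

yes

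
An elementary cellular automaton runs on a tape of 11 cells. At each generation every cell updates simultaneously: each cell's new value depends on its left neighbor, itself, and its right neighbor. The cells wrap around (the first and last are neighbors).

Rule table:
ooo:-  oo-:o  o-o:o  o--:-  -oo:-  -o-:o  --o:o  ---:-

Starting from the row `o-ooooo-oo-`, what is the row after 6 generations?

---ooo-o---

oo----oo-oo
-o---o-oo--
oo--ooo-o--
-o-o--ooo-o
oooo-o--ooo
---ooo-o---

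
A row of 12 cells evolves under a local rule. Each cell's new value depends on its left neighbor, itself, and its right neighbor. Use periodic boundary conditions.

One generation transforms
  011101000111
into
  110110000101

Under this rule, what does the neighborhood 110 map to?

1

At position 3 the neighborhood is 110; the next row has 1 there.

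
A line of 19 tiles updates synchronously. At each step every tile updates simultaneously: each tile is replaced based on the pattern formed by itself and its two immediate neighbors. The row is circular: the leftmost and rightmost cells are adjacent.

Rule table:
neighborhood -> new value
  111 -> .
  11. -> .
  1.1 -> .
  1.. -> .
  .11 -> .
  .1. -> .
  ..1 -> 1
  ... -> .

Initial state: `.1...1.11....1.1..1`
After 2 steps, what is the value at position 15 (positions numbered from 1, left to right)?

.

....1.......1....1.
...1.......1....1..
position 15 holds .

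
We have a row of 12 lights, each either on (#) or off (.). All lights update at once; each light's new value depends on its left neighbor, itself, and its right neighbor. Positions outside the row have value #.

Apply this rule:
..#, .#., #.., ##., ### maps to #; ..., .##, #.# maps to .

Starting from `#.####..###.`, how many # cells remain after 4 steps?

#..#####.##.
###.####..#.
###..######.
#####.#####.
count of #: 10

10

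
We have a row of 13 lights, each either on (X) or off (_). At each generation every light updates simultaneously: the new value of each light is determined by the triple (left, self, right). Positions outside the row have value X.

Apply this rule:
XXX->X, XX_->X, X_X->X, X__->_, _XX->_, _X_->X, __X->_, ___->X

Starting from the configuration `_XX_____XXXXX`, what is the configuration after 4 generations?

X_X_XXX__XXXX
XXXX_XX___XXX
XXXXX_X_X__XX
XXXXXXXXX___X

XXXXXXXXX___X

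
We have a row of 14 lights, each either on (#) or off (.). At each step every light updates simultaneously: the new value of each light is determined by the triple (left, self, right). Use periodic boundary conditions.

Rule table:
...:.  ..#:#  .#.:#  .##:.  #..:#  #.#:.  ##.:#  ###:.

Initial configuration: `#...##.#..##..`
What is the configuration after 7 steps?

##.#.#.###.###
.#.#.#...#....
##.#.##.###...
.#.#..#...##.#
.#.#####.#.#.#
.#.....#.#.#.#
.##...##.#.#.#

.##...##.#.#.#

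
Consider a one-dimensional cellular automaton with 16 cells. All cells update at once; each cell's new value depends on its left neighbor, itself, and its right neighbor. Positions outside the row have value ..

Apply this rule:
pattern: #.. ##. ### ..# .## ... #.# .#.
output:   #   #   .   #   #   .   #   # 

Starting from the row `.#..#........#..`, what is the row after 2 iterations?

#....##....##.##

iteration 1: ######......###.
iteration 2: #....##....##.##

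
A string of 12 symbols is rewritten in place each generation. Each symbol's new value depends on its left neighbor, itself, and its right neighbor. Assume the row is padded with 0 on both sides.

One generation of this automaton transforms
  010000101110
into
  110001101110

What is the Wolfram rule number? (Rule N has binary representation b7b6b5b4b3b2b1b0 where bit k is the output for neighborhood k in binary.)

206

position 9: 111 → 1  (bit 7 = 1)
position 10: 110 → 1  (bit 6 = 1)
position 7: 101 → 0  (bit 5 = 0)
position 2: 100 → 0  (bit 4 = 0)
position 8: 011 → 1  (bit 3 = 1)
position 1: 010 → 1  (bit 2 = 1)
position 0: 001 → 1  (bit 1 = 1)
position 3: 000 → 0  (bit 0 = 0)
bits b7..b0 = 11001110 = 206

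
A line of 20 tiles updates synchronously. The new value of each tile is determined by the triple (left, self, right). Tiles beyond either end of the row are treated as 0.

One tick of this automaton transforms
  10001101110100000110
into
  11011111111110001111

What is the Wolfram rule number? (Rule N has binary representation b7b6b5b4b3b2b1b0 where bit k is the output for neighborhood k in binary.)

254

position 8: 111 → 1  (bit 7 = 1)
position 5: 110 → 1  (bit 6 = 1)
position 6: 101 → 1  (bit 5 = 1)
position 1: 100 → 1  (bit 4 = 1)
position 4: 011 → 1  (bit 3 = 1)
position 0: 010 → 1  (bit 2 = 1)
position 3: 001 → 1  (bit 1 = 1)
position 2: 000 → 0  (bit 0 = 0)
bits b7..b0 = 11111110 = 254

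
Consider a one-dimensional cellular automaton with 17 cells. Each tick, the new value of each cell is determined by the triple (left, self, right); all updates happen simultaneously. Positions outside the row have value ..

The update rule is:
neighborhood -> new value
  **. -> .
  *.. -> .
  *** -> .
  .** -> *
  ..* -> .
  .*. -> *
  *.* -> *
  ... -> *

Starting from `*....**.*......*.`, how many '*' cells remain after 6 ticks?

8

*.**.*.**.****.*.
***.****.**...**.
*..**...**..*.*..
*..*..*.*...***.*
*..*..***.*.*..**
*..*..*..****..*.
count of *: 8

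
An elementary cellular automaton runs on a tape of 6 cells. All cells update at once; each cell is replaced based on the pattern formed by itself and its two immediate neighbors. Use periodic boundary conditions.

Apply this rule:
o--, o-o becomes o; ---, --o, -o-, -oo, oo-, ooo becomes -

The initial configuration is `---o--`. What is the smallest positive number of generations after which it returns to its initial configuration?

generation 1: ----o-
generation 2: -----o
generation 3: o-----
generation 4: -o----
generation 5: --o---
generation 6: ---o--

6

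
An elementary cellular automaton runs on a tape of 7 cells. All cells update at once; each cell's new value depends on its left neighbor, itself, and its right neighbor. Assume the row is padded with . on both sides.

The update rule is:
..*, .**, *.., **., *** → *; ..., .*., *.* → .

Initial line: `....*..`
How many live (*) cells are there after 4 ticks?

2

...*.*.
..*...*
.*.*.*.
*.....*
count of *: 2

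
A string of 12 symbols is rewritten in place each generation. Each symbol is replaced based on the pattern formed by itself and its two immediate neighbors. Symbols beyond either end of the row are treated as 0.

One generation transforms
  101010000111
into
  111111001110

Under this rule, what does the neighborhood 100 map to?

1

At position 5 the neighborhood is 100; the next row has 1 there.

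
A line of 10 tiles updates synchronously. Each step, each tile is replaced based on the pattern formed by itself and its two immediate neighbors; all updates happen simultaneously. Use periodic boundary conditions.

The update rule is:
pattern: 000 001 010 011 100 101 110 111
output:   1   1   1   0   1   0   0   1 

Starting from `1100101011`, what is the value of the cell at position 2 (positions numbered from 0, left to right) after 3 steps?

step 1: 1011101001
step 2: 0001001110
step 3: 1111110101
position 2 holds 1

1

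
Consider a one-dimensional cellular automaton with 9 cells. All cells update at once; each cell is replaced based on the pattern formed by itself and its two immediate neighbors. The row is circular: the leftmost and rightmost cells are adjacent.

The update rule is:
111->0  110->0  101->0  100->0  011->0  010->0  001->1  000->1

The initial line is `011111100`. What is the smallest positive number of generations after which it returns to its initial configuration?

100000001
001111110
110000000
000111111
011000000
100011111
001100000
110001111
000110000
111000111
000011000
111100011
000001100
111110001
000000110
111111000
000000011
011111100

18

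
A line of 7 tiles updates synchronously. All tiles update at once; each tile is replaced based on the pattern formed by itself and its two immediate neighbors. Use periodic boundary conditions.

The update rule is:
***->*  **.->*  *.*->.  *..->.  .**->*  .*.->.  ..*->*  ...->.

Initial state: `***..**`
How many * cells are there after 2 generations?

generation 1: ***.***
generation 2: ***.***
count of *: 6

6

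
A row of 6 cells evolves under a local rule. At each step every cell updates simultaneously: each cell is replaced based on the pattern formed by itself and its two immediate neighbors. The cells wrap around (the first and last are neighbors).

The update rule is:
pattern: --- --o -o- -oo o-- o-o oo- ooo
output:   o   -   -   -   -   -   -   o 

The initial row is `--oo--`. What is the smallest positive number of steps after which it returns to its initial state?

o----o
--oo--

2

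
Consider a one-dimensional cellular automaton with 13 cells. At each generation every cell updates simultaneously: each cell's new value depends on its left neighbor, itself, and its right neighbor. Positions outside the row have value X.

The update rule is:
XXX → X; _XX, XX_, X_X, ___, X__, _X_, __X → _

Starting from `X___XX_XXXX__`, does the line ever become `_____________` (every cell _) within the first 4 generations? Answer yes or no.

generation 1: ________XX___
generation 2: _____________
all cells are _ at generation 2

yes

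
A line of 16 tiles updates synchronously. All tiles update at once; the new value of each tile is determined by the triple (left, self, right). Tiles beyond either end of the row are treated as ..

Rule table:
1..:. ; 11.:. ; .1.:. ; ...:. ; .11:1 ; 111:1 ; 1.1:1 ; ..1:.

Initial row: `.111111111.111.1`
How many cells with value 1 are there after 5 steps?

step 1: .11111111.111.1.
step 2: .1111111.111.1..
step 3: .111111.111.1...
step 4: .11111.111.1....
step 5: .1111.111.1.....
count of 1: 8

8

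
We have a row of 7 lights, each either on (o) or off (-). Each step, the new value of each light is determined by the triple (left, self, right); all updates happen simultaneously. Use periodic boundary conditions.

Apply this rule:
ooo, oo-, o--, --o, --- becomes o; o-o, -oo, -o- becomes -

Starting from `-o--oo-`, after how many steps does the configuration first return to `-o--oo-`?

o-oo-oo
o--o--o
ooo-oo-
-oo--o-
o-ooo-o
o--oo--
-oo-ooo
--o--oo
oo-oo-o
oo--o--
-ooo-oo
--oo--o
oo-ooo-
-o--oo-

14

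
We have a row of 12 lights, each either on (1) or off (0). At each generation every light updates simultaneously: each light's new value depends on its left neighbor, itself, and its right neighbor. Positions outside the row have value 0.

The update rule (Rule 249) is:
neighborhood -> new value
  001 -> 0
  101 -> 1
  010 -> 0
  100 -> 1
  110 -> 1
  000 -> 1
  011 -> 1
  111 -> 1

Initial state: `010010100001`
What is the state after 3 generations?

010010111111

generation 1: 001001011100
generation 2: 100100111111
generation 3: 010010111111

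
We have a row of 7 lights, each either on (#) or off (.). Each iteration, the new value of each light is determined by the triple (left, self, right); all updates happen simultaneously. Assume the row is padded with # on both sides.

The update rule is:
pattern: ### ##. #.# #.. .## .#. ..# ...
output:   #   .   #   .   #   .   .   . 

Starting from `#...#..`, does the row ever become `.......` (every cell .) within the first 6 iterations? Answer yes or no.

.......
all cells are . at iteration 1

yes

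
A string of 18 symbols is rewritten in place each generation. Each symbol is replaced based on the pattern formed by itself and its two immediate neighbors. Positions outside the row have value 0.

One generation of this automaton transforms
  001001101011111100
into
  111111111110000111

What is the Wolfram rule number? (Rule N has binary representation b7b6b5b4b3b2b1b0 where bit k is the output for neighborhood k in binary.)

127

position 11: 111 → 0  (bit 7 = 0)
position 6: 110 → 1  (bit 6 = 1)
position 7: 101 → 1  (bit 5 = 1)
position 3: 100 → 1  (bit 4 = 1)
position 5: 011 → 1  (bit 3 = 1)
position 2: 010 → 1  (bit 2 = 1)
position 1: 001 → 1  (bit 1 = 1)
position 0: 000 → 1  (bit 0 = 1)
bits b7..b0 = 01111111 = 127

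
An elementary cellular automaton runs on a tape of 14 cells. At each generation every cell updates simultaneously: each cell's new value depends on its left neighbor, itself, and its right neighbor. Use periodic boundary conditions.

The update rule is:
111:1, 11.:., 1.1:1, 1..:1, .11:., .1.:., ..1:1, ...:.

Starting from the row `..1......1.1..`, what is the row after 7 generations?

generation 1: .1.1....1.1.1.
generation 2: 1.1.1..1.1.1.1
generation 3: .1.1.11.1.1.1.
generation 4: 1.1.1..1.1.1.1  (repeats generation 2; period 2)
generation 7: .1.1.11.1.1.1.

.1.1.11.1.1.1.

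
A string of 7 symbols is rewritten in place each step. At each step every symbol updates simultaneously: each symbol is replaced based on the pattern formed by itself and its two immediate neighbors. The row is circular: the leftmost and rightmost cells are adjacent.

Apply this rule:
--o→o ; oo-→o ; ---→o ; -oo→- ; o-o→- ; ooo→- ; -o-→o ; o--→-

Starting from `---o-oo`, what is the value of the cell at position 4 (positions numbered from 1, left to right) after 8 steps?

o

-ooo--o
---o-oo  (repeats step 0; period 2)
step 8: ---o-oo
position 4 holds o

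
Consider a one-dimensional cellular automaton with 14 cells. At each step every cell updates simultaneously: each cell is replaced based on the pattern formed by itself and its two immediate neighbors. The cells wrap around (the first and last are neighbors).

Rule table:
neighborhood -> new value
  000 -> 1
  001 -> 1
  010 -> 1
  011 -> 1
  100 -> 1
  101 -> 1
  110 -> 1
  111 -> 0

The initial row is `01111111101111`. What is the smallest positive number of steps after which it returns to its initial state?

2

11000000111001
01111111101111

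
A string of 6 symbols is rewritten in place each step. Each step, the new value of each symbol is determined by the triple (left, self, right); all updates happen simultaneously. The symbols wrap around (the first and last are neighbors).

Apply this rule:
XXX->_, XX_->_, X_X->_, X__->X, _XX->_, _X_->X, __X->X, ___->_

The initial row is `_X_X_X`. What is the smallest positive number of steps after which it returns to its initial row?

_X_X_X

1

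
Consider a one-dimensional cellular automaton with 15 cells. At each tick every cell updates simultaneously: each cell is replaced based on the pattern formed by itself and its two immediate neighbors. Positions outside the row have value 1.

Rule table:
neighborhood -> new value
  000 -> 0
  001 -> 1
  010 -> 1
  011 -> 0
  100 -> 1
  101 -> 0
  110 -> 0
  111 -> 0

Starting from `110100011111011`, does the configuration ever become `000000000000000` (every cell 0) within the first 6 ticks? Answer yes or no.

000110100000000
101000110000001
001101001000010
110001111100110
001010000011000
111011000100101
tick 6 is 111011000100101, still not uniform 0

no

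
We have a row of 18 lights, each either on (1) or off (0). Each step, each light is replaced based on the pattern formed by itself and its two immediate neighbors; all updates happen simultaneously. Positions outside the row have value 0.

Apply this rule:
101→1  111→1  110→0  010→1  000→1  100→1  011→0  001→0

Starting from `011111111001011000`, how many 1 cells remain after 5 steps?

13

001111110101100111
100111101110010010
110011010101011011
001000111111100100
101110011111010111
count of 1: 13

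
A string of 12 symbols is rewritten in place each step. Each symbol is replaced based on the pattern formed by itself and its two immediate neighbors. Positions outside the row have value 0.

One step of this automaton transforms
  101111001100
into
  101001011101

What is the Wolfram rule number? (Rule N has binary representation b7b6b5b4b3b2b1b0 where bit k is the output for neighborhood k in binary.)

79

position 3: 111 → 0  (bit 7 = 0)
position 5: 110 → 1  (bit 6 = 1)
position 1: 101 → 0  (bit 5 = 0)
position 6: 100 → 0  (bit 4 = 0)
position 2: 011 → 1  (bit 3 = 1)
position 0: 010 → 1  (bit 2 = 1)
position 7: 001 → 1  (bit 1 = 1)
position 11: 000 → 1  (bit 0 = 1)
bits b7..b0 = 01001111 = 79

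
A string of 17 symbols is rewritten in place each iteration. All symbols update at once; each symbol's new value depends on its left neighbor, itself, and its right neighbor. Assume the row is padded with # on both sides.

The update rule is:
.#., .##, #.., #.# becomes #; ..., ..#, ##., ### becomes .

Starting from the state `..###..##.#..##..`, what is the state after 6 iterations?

iteration 1: #.#..#.#.###.#.#.
iteration 2: .###.#####..#####
iteration 3: ##..##....#.#....
iteration 4: ..#.#.#...####...
iteration 5: #.######..#...#..
iteration 6: .##.....#.##..##.

.##.....#.##..##.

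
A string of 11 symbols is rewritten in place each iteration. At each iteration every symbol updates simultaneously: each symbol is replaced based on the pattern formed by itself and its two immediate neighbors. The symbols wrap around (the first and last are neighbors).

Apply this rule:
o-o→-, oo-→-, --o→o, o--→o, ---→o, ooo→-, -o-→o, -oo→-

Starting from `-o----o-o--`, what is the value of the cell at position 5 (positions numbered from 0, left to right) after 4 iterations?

-

ooooooo-ooo
-----------
ooooooooooo
-----------
position 5 holds -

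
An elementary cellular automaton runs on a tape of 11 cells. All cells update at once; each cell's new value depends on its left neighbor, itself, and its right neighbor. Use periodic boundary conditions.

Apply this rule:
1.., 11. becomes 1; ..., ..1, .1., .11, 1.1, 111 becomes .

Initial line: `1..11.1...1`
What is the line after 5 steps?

step 1: 11..1..1...
step 2: .11..1..1..
step 3: ..11..1..1.
step 4: ...11..1..1
step 5: 1...11..1..

1...11..1..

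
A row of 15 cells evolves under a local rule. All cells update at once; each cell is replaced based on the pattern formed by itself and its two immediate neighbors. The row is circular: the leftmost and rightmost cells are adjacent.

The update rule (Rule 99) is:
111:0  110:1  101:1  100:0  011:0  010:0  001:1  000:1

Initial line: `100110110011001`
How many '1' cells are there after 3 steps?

8

101011010101010
010101101010101
101010110101010
count of 1: 8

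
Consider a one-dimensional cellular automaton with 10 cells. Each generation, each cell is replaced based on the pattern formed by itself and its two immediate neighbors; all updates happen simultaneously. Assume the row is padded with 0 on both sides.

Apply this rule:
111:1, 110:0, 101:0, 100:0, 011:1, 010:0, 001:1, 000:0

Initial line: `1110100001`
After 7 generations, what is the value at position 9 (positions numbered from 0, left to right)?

1100000010
1000000100
0000001000
0000010000
0000100000
0001000000
0010000000
position 9 holds 0

0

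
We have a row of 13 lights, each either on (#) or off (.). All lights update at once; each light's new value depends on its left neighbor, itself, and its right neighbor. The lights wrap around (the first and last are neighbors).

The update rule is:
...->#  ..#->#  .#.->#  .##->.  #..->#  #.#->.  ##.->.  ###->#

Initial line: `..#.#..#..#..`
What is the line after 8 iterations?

...#...#.##.#

###.#########
##...########
#.###.#######
...#...######
#######.####.
.#####...##..
#.###.###..##
...#...#.##.#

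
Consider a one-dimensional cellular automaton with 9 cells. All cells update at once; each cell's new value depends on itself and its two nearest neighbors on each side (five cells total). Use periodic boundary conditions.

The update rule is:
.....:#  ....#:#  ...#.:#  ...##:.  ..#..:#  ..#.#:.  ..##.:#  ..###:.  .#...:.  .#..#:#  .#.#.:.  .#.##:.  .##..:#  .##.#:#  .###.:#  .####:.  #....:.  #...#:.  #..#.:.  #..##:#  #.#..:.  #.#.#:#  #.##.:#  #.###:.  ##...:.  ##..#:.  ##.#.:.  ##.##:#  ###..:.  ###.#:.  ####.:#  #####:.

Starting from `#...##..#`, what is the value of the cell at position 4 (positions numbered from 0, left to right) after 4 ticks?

#...##.##
....###.#
..#..#...
####.#..#
position 4 holds .

.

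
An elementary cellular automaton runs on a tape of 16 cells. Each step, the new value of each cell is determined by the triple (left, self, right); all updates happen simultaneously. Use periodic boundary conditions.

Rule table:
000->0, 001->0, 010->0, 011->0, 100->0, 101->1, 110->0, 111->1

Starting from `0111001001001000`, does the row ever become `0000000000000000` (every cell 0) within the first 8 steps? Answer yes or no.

yes

0010000000000000
0000000000000000
all cells are 0 at step 2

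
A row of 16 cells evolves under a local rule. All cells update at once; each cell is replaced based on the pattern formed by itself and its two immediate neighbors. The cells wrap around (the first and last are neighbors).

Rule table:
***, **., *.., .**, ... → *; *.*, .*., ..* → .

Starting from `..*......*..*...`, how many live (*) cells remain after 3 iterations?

iteration 1: *..*****..*..***
iteration 2: **.******..*.***
iteration 3: **.*******...***
count of *: 12

12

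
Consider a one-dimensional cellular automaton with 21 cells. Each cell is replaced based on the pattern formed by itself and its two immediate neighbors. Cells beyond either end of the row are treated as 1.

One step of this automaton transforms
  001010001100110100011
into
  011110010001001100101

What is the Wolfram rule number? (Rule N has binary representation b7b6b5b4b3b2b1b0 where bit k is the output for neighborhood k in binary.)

166

position 20: 111 → 1  (bit 7 = 1)
position 9: 110 → 0  (bit 6 = 0)
position 3: 101 → 1  (bit 5 = 1)
position 0: 100 → 0  (bit 4 = 0)
position 8: 011 → 0  (bit 3 = 0)
position 2: 010 → 1  (bit 2 = 1)
position 1: 001 → 1  (bit 1 = 1)
position 6: 000 → 0  (bit 0 = 0)
bits b7..b0 = 10100110 = 166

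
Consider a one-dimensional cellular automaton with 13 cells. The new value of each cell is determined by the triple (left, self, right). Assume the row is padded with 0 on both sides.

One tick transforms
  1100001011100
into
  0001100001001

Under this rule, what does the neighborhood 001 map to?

At position 5 the neighborhood is 001; the next row has 0 there.

0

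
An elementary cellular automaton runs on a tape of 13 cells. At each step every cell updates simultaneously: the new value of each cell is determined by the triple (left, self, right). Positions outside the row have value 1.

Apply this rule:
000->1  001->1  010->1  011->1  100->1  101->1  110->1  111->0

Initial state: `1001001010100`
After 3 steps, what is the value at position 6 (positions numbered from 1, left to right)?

1111111111111
0000000000000
1111111111111
position 6 holds 1

1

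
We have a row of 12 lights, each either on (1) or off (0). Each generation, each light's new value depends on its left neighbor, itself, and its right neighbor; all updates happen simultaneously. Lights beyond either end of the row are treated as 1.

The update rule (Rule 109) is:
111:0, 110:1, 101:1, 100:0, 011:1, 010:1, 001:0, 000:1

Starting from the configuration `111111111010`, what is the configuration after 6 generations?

generation 1: 000000001111
generation 2: 011111101000
generation 3: 110000111010
generation 4: 010110101111
generation 5: 111111111000
generation 6: 000000001010

000000001010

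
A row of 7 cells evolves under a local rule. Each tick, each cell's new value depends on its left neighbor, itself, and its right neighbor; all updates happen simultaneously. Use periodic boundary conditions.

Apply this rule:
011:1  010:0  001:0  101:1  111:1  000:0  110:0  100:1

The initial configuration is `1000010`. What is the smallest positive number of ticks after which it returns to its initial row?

7

0100001
1010000
0101000
0010100
0001010
0000101
1000010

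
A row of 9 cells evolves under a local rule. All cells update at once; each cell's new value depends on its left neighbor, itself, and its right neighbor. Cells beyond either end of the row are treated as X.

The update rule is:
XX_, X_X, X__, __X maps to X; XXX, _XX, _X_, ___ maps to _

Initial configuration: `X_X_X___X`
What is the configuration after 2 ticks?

_XX_X_X_X

tick 1: XX_X_X_X_
tick 2: _XX_X_X_X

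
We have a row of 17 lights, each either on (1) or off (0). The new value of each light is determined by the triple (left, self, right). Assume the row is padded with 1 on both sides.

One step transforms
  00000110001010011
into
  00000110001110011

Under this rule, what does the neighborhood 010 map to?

At position 10 the neighborhood is 010; the next row has 1 there.

1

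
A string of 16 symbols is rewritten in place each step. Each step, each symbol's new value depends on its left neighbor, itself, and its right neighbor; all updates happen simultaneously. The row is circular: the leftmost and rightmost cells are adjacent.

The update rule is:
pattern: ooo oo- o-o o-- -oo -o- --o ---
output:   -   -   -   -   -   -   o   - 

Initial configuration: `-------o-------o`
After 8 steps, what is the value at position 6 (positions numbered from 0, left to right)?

step 1: ------o-------o-
step 2: -----o-------o--
step 3: ----o-------o---
step 4: ---o-------o----
step 5: --o-------o-----
step 6: -o-------o------
step 7: o-------o-------
step 8: -------o-------o
position 6 holds -

-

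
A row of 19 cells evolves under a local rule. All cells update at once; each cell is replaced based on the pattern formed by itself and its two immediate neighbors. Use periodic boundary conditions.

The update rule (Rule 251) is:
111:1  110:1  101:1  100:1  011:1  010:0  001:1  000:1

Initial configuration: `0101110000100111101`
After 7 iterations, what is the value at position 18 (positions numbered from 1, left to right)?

1011111111011111110
0111111111111111111
1111111111111111111
1111111111111111111  (fixed point — unchanged through iteration 7)
position 18 holds 1

1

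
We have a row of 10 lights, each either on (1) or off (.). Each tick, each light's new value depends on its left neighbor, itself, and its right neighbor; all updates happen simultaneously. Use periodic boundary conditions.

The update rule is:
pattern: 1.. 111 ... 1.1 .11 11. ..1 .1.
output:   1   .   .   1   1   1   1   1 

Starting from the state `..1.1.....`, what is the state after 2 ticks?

.11111....
11...11...

11...11...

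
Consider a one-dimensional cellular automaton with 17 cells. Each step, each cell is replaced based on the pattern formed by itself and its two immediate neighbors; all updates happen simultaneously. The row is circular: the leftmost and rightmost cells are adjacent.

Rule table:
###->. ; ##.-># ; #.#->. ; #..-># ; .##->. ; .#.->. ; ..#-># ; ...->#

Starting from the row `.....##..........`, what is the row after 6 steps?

..#..............

#####.###########
....#............
####.############
...#.............
###.#############
..#..............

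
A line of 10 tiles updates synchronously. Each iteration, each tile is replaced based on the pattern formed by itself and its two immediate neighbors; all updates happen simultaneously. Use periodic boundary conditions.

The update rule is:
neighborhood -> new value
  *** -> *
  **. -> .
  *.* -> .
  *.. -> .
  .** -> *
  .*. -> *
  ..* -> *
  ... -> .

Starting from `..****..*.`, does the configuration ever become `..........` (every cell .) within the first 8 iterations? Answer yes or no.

no

.****..**.
****..**..
***..**..*
**..**..**
*..**..***
..**..****
.**..****.
**..****..
iteration 8 is **..****.., still not uniform .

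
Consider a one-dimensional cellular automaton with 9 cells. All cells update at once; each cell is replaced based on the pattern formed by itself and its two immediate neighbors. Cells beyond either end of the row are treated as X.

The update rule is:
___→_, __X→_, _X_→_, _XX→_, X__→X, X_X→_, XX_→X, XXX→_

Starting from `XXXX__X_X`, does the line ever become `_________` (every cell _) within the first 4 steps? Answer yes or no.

no

___XX____
X___XX___
XX___XX__
_XX___XX_
step 4 is _XX___XX_, still not uniform _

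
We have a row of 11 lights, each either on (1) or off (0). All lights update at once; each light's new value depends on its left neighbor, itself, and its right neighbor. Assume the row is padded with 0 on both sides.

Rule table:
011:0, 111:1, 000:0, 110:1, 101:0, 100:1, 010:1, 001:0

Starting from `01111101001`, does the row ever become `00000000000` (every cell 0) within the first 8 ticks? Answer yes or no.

no

tick 1: 00111101101
tick 2: 00011100101
tick 3: 00001110101
tick 4: 00000110101
tick 5: 00000010101
tick 6: 00000010101  (fixed point — unchanged through tick 8)
tick 8 is 00000010101, still not uniform 0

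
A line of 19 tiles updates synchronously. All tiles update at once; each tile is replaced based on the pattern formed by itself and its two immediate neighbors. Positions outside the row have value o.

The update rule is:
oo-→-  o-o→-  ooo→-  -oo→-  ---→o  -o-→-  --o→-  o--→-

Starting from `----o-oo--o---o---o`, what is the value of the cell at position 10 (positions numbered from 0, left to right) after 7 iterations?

-oo---------o---o--
----ooooooo---o----
-oo---------o---oo-
----ooooooo---o----  (repeats iteration 2; period 2)
iteration 7: -oo---------o---oo-
position 10 holds -

-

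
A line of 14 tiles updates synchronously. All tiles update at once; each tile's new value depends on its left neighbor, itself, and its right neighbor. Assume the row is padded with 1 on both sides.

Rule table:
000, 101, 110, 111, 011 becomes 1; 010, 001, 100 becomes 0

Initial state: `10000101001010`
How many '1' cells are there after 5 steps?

12

10110010000101
11110000110011
11110110110011
11111111110011
11111111110011
count of 1: 12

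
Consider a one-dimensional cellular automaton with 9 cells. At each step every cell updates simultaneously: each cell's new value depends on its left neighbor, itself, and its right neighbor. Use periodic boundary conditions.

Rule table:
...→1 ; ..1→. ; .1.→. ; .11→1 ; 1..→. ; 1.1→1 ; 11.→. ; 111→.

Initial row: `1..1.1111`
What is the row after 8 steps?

.1...1111

step 1: ....11...
step 2: 111.1..11
step 3: ...1...1.
step 4: 11...1...
step 5: 1..1...1.
step 6: .....1..1
step 7: .111.....
step 8: .1...1111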